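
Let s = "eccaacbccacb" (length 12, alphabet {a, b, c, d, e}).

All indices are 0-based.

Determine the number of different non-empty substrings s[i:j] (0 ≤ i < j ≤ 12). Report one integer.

sorted suffixes:
  #0 SA[0]=3  'aacbccacb'
  #1 SA[1]=9  'acb'
  #2 SA[2]=4  'acbccacb'
  #3 SA[3]=11  'b'
  #4 SA[4]=6  'bccacb'
  #5 SA[5]=2  'caacbccacb'
  #6 SA[6]=8  'cacb'
  #7 SA[7]=10  'cb'
  #8 SA[8]=5  'cbccacb'
  #9 SA[9]=1  'ccaacbccacb'
  #10 SA[10]=7  'ccacb'
  #11 SA[11]=0  'eccaacbccacb'

SA = [3, 9, 4, 11, 6, 2, 8, 10, 5, 1, 7, 0]
rank  pair      lcp
   1  s[3:],s[9:]  1  'a'
   2  s[9:],s[4:]  3  'acb'
   3  s[4:],s[11:]  0  ''
   4  s[11:],s[6:]  1  'b'
   5  s[6:],s[2:]  0  ''
   6  s[2:],s[8:]  2  'ca'
   7  s[8:],s[10:]  1  'c'
   8  s[10:],s[5:]  2  'cb'
   9  s[5:],s[1:]  1  'c'
  10  s[1:],s[7:]  3  'cca'
  11  s[7:],s[0:]  0  ''

n(n+1)/2 = 12·13/2 = 78
Σ LCP = 0 + 1 + 3 + 0 + 1 + 0 + 2 + 1 + 2 + 1 + 3 + 0 = 14
distinct = 78 − 14 = 64

64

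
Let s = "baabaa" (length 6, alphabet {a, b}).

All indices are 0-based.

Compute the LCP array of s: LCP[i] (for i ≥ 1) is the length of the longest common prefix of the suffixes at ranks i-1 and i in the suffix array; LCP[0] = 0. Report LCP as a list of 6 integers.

[0, 1, 2, 1, 0, 3]

sorted suffixes:
  #0 SA[0]=5  'a'
  #1 SA[1]=4  'aa'
  #2 SA[2]=1  'aabaa'
  #3 SA[3]=2  'abaa'
  #4 SA[4]=3  'baa'
  #5 SA[5]=0  'baabaa'

SA = [5, 4, 1, 2, 3, 0]
[i] adj suffixes → lcp
  [1] 5/4 → 1 ('a')
  [2] 4/1 → 2 ('aa')
  [3] 1/2 → 1 ('a')
  [4] 2/3 → 0 ('')
  [5] 3/0 → 3 ('baa')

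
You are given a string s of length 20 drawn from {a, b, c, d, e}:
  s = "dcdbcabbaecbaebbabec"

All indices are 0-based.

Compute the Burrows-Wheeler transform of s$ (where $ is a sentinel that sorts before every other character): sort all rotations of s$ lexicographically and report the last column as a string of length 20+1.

ccbbbbcbeadaebedc$aba

rank  rotation               last
    0  $dcdbcabbaecbaebbabec  c
    1  abbaecbaebbabec$dcdbc  c
    2  abec$dcdbcabbaecbaebb  b
    3  aebbabec$dcdbcabbaecb  b
    4  aecbaebbabec$dcdbcabb  b
    5  babec$dcdbcabbaecbaeb  b
    6  baebbabec$dcdbcabbaec  c
    7  baecbaebbabec$dcdbcab  b
    8  bbabec$dcdbcabbaecbae  e
    9  bbaecbaebbabec$dcdbca  a
   10  bcabbaecbaebbabec$dcd  d
   11  bec$dcdbcabbaecbaebba  a
   12  c$dcdbcabbaecbaebbabe  e
   13  cabbaecbaebbabec$dcdb  b
   14  cbaebbabec$dcdbcabbae  e
   15  cdbcabbaecbaebbabec$d  d
   16  dbcabbaecbaebbabec$dc  c
   17  dcdbcabbaecbaebbabec$  $
   18  ebbabec$dcdbcabbaecba  a
   19  ec$dcdbcabbaecbaebbab  b
   20  ecbaebbabec$dcdbcabba  a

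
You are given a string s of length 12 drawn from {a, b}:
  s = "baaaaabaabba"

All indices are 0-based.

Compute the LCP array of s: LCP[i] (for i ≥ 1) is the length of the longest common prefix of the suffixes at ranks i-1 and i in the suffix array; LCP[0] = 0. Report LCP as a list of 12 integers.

rank→(start, suffix):
  0 → (11, 'a')
  1 → (1, 'aaaaabaabba')
  2 → (2, 'aaaabaabba')
  3 → (3, 'aaabaabba')
  4 → (4, 'aabaabba')
  5 → (7, 'aabba')
  6 → (5, 'abaabba')
  7 → (8, 'abba')
  8 → (10, 'ba')
  9 → (0, 'baaaaabaabba')
  10 → (6, 'baabba')
  11 → (9, 'bba')

SA = [11, 1, 2, 3, 4, 7, 5, 8, 10, 0, 6, 9]
i: (SA[i-1],SA[i]) lcp shared
  1: (11,1) 1 'a'
  2: (1,2) 4 'aaaa'
  3: (2,3) 3 'aaa'
  4: (3,4) 2 'aa'
  5: (4,7) 3 'aab'
  6: (7,5) 1 'a'
  7: (5,8) 2 'ab'
  8: (8,10) 0 ''
  9: (10,0) 2 'ba'
  10: (0,6) 3 'baa'
  11: (6,9) 1 'b'

[0, 1, 4, 3, 2, 3, 1, 2, 0, 2, 3, 1]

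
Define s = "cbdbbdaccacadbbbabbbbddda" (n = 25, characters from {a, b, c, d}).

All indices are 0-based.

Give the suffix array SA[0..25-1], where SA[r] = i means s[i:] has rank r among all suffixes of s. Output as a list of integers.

rank→(start, suffix):
  0 → (24, 'a')
  1 → (16, 'abbbbddda')
  2 → (9, 'acadbbbabbbbddda')
  3 → (6, 'accacadbbbabbbbddda')
  4 → (11, 'adbbbabbbbddda')
  5 → (15, 'babbbbddda')
  6 → (14, 'bbabbbbddda')
  7 → (13, 'bbbabbbbddda')
  8 → (17, 'bbbbddda')
  9 → (18, 'bbbddda')
  10 → (3, 'bbdaccacadbbbabbbbddda')
  11 → (19, 'bbddda')
  12 → (4, 'bdaccacadbbbabbbbddda')
  13 → (1, 'bdbbdaccacadbbbabbbbddda')
  14 → (20, 'bddda')
  15 → (8, 'cacadbbbabbbbddda')
  16 → (10, 'cadbbbabbbbddda')
  17 → (0, 'cbdbbdaccacadbbbabbbbddda')
  18 → (7, 'ccacadbbbabbbbddda')
  19 → (23, 'da')
  20 → (5, 'daccacadbbbabbbbddda')
  21 → (12, 'dbbbabbbbddda')
  22 → (2, 'dbbdaccacadbbbabbbbddda')
  23 → (22, 'dda')
  24 → (21, 'ddda')

[24, 16, 9, 6, 11, 15, 14, 13, 17, 18, 3, 19, 4, 1, 20, 8, 10, 0, 7, 23, 5, 12, 2, 22, 21]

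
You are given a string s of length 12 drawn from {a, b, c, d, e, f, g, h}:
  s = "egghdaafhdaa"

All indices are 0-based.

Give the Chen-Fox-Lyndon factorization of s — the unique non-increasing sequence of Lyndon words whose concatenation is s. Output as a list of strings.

emit factor 1: 'eggh' (i=0, period=4)
emit factor 2: 'd' (i=4, period=1)
emit factor 3: 'aafhd' (i=5, period=5)
emit factor 4: 'a' (i=10, period=1)
emit factor 5: 'a' (i=11, period=1)

["eggh", "d", "aafhd", "a", "a"]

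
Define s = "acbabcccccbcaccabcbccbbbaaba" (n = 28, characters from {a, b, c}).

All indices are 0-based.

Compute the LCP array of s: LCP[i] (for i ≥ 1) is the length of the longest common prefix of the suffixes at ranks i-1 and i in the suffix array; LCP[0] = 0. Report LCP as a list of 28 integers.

rank | idx | suffix
   0 |  27 | a
   1 |  24 | aaba
   2 |  25 | aba
   3 |  15 | abcbccbbbaaba
   4 |   3 | abcccccbcaccabcbccbbbaaba
   5 |   0 | acbabcccccbcaccabcbccbbbaaba
   6 |  12 | accabcbccbbbaaba
   7 |  26 | ba
   8 |  23 | baaba
   9 |   2 | babcccccbcaccabcbccbbbaaba
  10 |  22 | bbaaba
  11 |  21 | bbbaaba
  12 |  10 | bcaccabcbccbbbaaba
  13 |  16 | bcbccbbbaaba
  14 |  18 | bccbbbaaba
  15 |   4 | bcccccbcaccabcbccbbbaaba
  16 |  14 | cabcbccbbbaaba
  17 |  11 | caccabcbccbbbaaba
  18 |   1 | cbabcccccbcaccabcbccbbbaaba
  19 |  20 | cbbbaaba
  20 |   9 | cbcaccabcbccbbbaaba
  21 |  17 | cbccbbbaaba
  22 |  13 | ccabcbccbbbaaba
  23 |  19 | ccbbbaaba
  24 |   8 | ccbcaccabcbccbbbaaba
  25 |   7 | cccbcaccabcbccbbbaaba
  26 |   6 | ccccbcaccabcbccbbbaaba
  27 |   5 | cccccbcaccabcbccbbbaaba

SA = [27, 24, 25, 15, 3, 0, 12, 26, 23, 2, 22, 21, 10, 16, 18, 4, 14, 11, 1, 20, 9, 17, 13, 19, 8, 7, 6, 5]
i: (SA[i-1],SA[i]) lcp shared
  1: (27,24) 1 'a'
  2: (24,25) 1 'a'
  3: (25,15) 2 'ab'
  4: (15,3) 3 'abc'
  5: (3,0) 1 'a'
  6: (0,12) 2 'ac'
  7: (12,26) 0 ''
  8: (26,23) 2 'ba'
  9: (23,2) 2 'ba'
  10: (2,22) 1 'b'
  11: (22,21) 2 'bb'
  12: (21,10) 1 'b'
  13: (10,16) 2 'bc'
  14: (16,18) 2 'bc'
  15: (18,4) 3 'bcc'
  16: (4,14) 0 ''
  17: (14,11) 2 'ca'
  18: (11,1) 1 'c'
  19: (1,20) 2 'cb'
  20: (20,9) 2 'cb'
  21: (9,17) 3 'cbc'
  22: (17,13) 1 'c'
  23: (13,19) 2 'cc'
  24: (19,8) 3 'ccb'
  25: (8,7) 2 'cc'
  26: (7,6) 3 'ccc'
  27: (6,5) 4 'cccc'

[0, 1, 1, 2, 3, 1, 2, 0, 2, 2, 1, 2, 1, 2, 2, 3, 0, 2, 1, 2, 2, 3, 1, 2, 3, 2, 3, 4]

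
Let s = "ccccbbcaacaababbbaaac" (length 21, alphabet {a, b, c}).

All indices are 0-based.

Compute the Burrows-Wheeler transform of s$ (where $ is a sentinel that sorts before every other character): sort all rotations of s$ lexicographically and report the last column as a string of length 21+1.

rank  rotation                last
    0  $ccccbbcaacaababbbaaac  c
    1  aaac$ccccbbcaacaababbb  b
    2  aababbbaaac$ccccbbcaac  c
    3  aac$ccccbbcaacaababbba  a
    4  aacaababbbaaac$ccccbbc  c
    5  ababbbaaac$ccccbbcaaca  a
    6  abbbaaac$ccccbbcaacaab  b
    7  ac$ccccbbcaacaababbbaa  a
    8  acaababbbaaac$ccccbbca  a
    9  baaac$ccccbbcaacaababb  b
   10  babbbaaac$ccccbbcaacaa  a
   11  bbaaac$ccccbbcaacaabab  b
   12  bbbaaac$ccccbbcaacaaba  a
   13  bbcaacaababbbaaac$cccc  c
   14  bcaacaababbbaaac$ccccb  b
   15  c$ccccbbcaacaababbbaaa  a
   16  caababbbaaac$ccccbbcaa  a
   17  caacaababbbaaac$ccccbb  b
   18  cbbcaacaababbbaaac$ccc  c
   19  ccbbcaacaababbbaaac$cc  c
   20  cccbbcaacaababbbaaac$c  c
   21  ccccbbcaacaababbbaaac$  $

cbcacabaababacbaabccc$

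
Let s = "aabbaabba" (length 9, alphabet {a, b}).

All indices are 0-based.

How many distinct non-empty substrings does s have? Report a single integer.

rank→(start, suffix):
  0 → (8, 'a')
  1 → (4, 'aabba')
  2 → (0, 'aabbaabba')
  3 → (5, 'abba')
  4 → (1, 'abbaabba')
  5 → (7, 'ba')
  6 → (3, 'baabba')
  7 → (6, 'bba')
  8 → (2, 'bbaabba')

SA = [8, 4, 0, 5, 1, 7, 3, 6, 2]
rank  pair      lcp
   1  s[8:],s[4:]  1  'a'
   2  s[4:],s[0:]  5  'aabba'
   3  s[0:],s[5:]  1  'a'
   4  s[5:],s[1:]  4  'abba'
   5  s[1:],s[7:]  0  ''
   6  s[7:],s[3:]  2  'ba'
   7  s[3:],s[6:]  1  'b'
   8  s[6:],s[2:]  3  'bba'

n(n+1)/2 = 9·10/2 = 45
Σ LCP = 0 + 1 + 5 + 1 + 4 + 0 + 2 + 1 + 3 = 17
distinct = 45 − 17 = 28

28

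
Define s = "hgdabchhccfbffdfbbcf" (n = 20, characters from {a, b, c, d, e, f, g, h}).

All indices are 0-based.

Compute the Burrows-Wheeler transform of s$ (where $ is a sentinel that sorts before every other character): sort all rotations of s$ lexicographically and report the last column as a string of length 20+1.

rank  rotation               last
    0  $hgdabchhccfbffdfbbcf  f
    1  abchhccfbffdfbbcf$hgd  d
    2  bbcf$hgdabchhccfbffdf  f
    3  bcf$hgdabchhccfbffdfb  b
    4  bchhccfbffdfbbcf$hgda  a
    5  bffdfbbcf$hgdabchhccf  f
    6  ccfbffdfbbcf$hgdabchh  h
    7  cf$hgdabchhccfbffdfbb  b
    8  cfbffdfbbcf$hgdabchhc  c
    9  chhccfbffdfbbcf$hgdab  b
   10  dabchhccfbffdfbbcf$hg  g
   11  dfbbcf$hgdabchhccfbff  f
   12  f$hgdabchhccfbffdfbbc  c
   13  fbbcf$hgdabchhccfbffd  d
   14  fbffdfbbcf$hgdabchhcc  c
   15  fdfbbcf$hgdabchhccfbf  f
   16  ffdfbbcf$hgdabchhccfb  b
   17  gdabchhccfbffdfbbcf$h  h
   18  hccfbffdfbbcf$hgdabch  h
   19  hgdabchhccfbffdfbbcf$  $
   20  hhccfbffdfbbcf$hgdabc  c

fdfbafhbcbgfcdcfbhh$c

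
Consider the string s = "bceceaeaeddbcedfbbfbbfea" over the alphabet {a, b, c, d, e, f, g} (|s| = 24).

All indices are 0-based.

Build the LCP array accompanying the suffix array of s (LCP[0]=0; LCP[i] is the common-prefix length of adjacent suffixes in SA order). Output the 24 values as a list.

rank→(start, suffix):
  0 → (23, 'a')
  1 → (5, 'aeaeddbcedfbbfbbfea')
  2 → (7, 'aeddbcedfbbfbbfea')
  3 → (16, 'bbfbbfea')
  4 → (19, 'bbfea')
  5 → (0, 'bceceaeaeddbcedfbbfbbfea')
  6 → (11, 'bcedfbbfbbfea')
  7 → (17, 'bfbbfea')
  8 → (20, 'bfea')
  9 → (3, 'ceaeaeddbcedfbbfbbfea')
  10 → (1, 'ceceaeaeddbcedfbbfbbfea')
  11 → (12, 'cedfbbfbbfea')
  12 → (10, 'dbcedfbbfbbfea')
  13 → (9, 'ddbcedfbbfbbfea')
  14 → (14, 'dfbbfbbfea')
  15 → (22, 'ea')
  16 → (4, 'eaeaeddbcedfbbfbbfea')
  17 → (6, 'eaeddbcedfbbfbbfea')
  18 → (2, 'eceaeaeddbcedfbbfbbfea')
  19 → (8, 'eddbcedfbbfbbfea')
  20 → (13, 'edfbbfbbfea')
  21 → (15, 'fbbfbbfea')
  22 → (18, 'fbbfea')
  23 → (21, 'fea')

SA = [23, 5, 7, 16, 19, 0, 11, 17, 20, 3, 1, 12, 10, 9, 14, 22, 4, 6, 2, 8, 13, 15, 18, 21]
i: (SA[i-1],SA[i]) lcp shared
  1: (23,5) 1 'a'
  2: (5,7) 2 'ae'
  3: (7,16) 0 ''
  4: (16,19) 3 'bbf'
  5: (19,0) 1 'b'
  6: (0,11) 3 'bce'
  7: (11,17) 1 'b'
  8: (17,20) 2 'bf'
  9: (20,3) 0 ''
  10: (3,1) 2 'ce'
  11: (1,12) 2 'ce'
  12: (12,10) 0 ''
  13: (10,9) 1 'd'
  14: (9,14) 1 'd'
  15: (14,22) 0 ''
  16: (22,4) 2 'ea'
  17: (4,6) 3 'eae'
  18: (6,2) 1 'e'
  19: (2,8) 1 'e'
  20: (8,13) 2 'ed'
  21: (13,15) 0 ''
  22: (15,18) 4 'fbbf'
  23: (18,21) 1 'f'

[0, 1, 2, 0, 3, 1, 3, 1, 2, 0, 2, 2, 0, 1, 1, 0, 2, 3, 1, 1, 2, 0, 4, 1]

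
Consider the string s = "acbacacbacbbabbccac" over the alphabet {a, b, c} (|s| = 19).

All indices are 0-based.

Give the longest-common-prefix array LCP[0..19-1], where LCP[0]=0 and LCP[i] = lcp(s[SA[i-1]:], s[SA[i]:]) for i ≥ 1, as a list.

[0, 1, 2, 2, 5, 3, 0, 2, 3, 1, 2, 1, 0, 1, 3, 1, 4, 2, 1]

sorted suffixes:
  #0 SA[0]=12  'abbccac'
  #1 SA[1]=17  'ac'
  #2 SA[2]=3  'acacbacbbabbccac'
  #3 SA[3]=0  'acbacacbacbbabbccac'
  #4 SA[4]=5  'acbacbbabbccac'
  #5 SA[5]=8  'acbbabbccac'
  #6 SA[6]=11  'babbccac'
  #7 SA[7]=2  'bacacbacbbabbccac'
  #8 SA[8]=7  'bacbbabbccac'
  #9 SA[9]=10  'bbabbccac'
  #10 SA[10]=13  'bbccac'
  #11 SA[11]=14  'bccac'
  #12 SA[12]=18  'c'
  #13 SA[13]=16  'cac'
  #14 SA[14]=4  'cacbacbbabbccac'
  #15 SA[15]=1  'cbacacbacbbabbccac'
  #16 SA[16]=6  'cbacbbabbccac'
  #17 SA[17]=9  'cbbabbccac'
  #18 SA[18]=15  'ccac'

SA = [12, 17, 3, 0, 5, 8, 11, 2, 7, 10, 13, 14, 18, 16, 4, 1, 6, 9, 15]
[i] adj suffixes → lcp
  [1] 12/17 → 1 ('a')
  [2] 17/3 → 2 ('ac')
  [3] 3/0 → 2 ('ac')
  [4] 0/5 → 5 ('acbac')
  [5] 5/8 → 3 ('acb')
  [6] 8/11 → 0 ('')
  [7] 11/2 → 2 ('ba')
  [8] 2/7 → 3 ('bac')
  [9] 7/10 → 1 ('b')
  [10] 10/13 → 2 ('bb')
  [11] 13/14 → 1 ('b')
  [12] 14/18 → 0 ('')
  [13] 18/16 → 1 ('c')
  [14] 16/4 → 3 ('cac')
  [15] 4/1 → 1 ('c')
  [16] 1/6 → 4 ('cbac')
  [17] 6/9 → 2 ('cb')
  [18] 9/15 → 1 ('c')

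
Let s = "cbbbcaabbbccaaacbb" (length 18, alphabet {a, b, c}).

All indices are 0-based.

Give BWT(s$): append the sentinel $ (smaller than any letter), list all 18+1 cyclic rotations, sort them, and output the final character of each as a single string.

bccaaabccabbbbcba$b

rank  rotation             last
    0  $cbbbcaabbbccaaacbb  b
    1  aaacbb$cbbbcaabbbcc  c
    2  aabbbccaaacbb$cbbbc  c
    3  aacbb$cbbbcaabbbcca  a
    4  abbbccaaacbb$cbbbca  a
    5  acbb$cbbbcaabbbccaa  a
    6  b$cbbbcaabbbccaaacb  b
    7  bb$cbbbcaabbbccaaac  c
    8  bbbcaabbbccaaacbb$c  c
    9  bbbccaaacbb$cbbbcaa  a
   10  bbcaabbbccaaacbb$cb  b
   11  bbccaaacbb$cbbbcaab  b
   12  bcaabbbccaaacbb$cbb  b
   13  bccaaacbb$cbbbcaabb  b
   14  caaacbb$cbbbcaabbbc  c
   15  caabbbccaaacbb$cbbb  b
   16  cbb$cbbbcaabbbccaaa  a
   17  cbbbcaabbbccaaacbb$  $
   18  ccaaacbb$cbbbcaabbb  b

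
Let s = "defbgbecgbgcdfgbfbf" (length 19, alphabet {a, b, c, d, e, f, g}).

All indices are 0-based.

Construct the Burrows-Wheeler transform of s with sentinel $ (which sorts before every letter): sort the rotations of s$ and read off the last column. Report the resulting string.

fgfgfgge$cbdbbedbfcb

rank  rotation              last
    0  $defbgbecgbgcdfgbfbf  f
    1  becgbgcdfgbfbf$defbg  g
    2  bf$defbgbecgbgcdfgbf  f
    3  bfbf$defbgbecgbgcdfg  g
    4  bgbecgbgcdfgbfbf$def  f
    5  bgcdfgbfbf$defbgbecg  g
    6  cdfgbfbf$defbgbecgbg  g
    7  cgbgcdfgbfbf$defbgbe  e
    8  defbgbecgbgcdfgbfbf$  $
    9  dfgbfbf$defbgbecgbgc  c
   10  ecgbgcdfgbfbf$defbgb  b
   11  efbgbecgbgcdfgbfbf$d  d
   12  f$defbgbecgbgcdfgbfb  b
   13  fbf$defbgbecgbgcdfgb  b
   14  fbgbecgbgcdfgbfbf$de  e
   15  fgbfbf$defbgbecgbgcd  d
   16  gbecgbgcdfgbfbf$defb  b
   17  gbfbf$defbgbecgbgcdf  f
   18  gbgcdfgbfbf$defbgbec  c
   19  gcdfgbfbf$defbgbecgb  b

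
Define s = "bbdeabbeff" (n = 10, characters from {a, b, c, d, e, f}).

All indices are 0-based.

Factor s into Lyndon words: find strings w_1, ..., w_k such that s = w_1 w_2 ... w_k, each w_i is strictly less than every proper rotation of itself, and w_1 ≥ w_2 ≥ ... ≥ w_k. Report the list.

emit factor 1: 'bbde' (i=0, period=4)
emit factor 2: 'abbeff' (i=4, period=6)

["bbde", "abbeff"]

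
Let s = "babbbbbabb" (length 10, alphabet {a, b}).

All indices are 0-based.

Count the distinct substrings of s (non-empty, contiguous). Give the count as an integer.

rank | idx | suffix
   0 |   7 | abb
   1 |   1 | abbbbbabb
   2 |   9 | b
   3 |   6 | babb
   4 |   0 | babbbbbabb
   5 |   8 | bb
   6 |   5 | bbabb
   7 |   4 | bbbabb
   8 |   3 | bbbbabb
   9 |   2 | bbbbbabb

SA = [7, 1, 9, 6, 0, 8, 5, 4, 3, 2]
[i] adj suffixes → lcp
  [1] 7/1 → 3 ('abb')
  [2] 1/9 → 0 ('')
  [3] 9/6 → 1 ('b')
  [4] 6/0 → 4 ('babb')
  [5] 0/8 → 1 ('b')
  [6] 8/5 → 2 ('bb')
  [7] 5/4 → 2 ('bb')
  [8] 4/3 → 3 ('bbb')
  [9] 3/2 → 4 ('bbbb')

n(n+1)/2 = 10·11/2 = 55
Σ LCP = 0 + 3 + 0 + 1 + 4 + 1 + 2 + 2 + 3 + 4 = 20
distinct = 55 − 20 = 35

35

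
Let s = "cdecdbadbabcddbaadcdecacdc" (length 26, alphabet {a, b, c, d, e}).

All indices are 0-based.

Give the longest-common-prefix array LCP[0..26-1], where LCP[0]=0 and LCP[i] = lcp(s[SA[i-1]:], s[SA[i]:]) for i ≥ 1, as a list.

[0, 1, 1, 1, 2, 0, 2, 2, 1, 0, 1, 1, 2, 2, 2, 4, 0, 3, 3, 1, 2, 1, 1, 3, 0, 2]

rank | idx | suffix
   0 |  15 | aadcdecacdc
   1 |   9 | abcddbaadcdecacdc
   2 |  22 | acdc
   3 |   6 | adbabcddbaadcdecacdc
   4 |  16 | adcdecacdc
   5 |  14 | baadcdecacdc
   6 |   8 | babcddbaadcdecacdc
   7 |   5 | badbabcddbaadcdecacdc
   8 |  10 | bcddbaadcdecacdc
   9 |  25 | c
  10 |  21 | cacdc
  11 |   3 | cdbadbabcddbaadcdecacdc
  12 |  23 | cdc
  13 |  11 | cddbaadcdecacdc
  14 |  18 | cdecacdc
  15 |   0 | cdecdbadbabcddbaadcdecacdc
  16 |  13 | dbaadcdecacdc
  17 |   7 | dbabcddbaadcdecacdc
  18 |   4 | dbadbabcddbaadcdecacdc
  19 |  24 | dc
  20 |  17 | dcdecacdc
  21 |  12 | ddbaadcdecacdc
  22 |  19 | decacdc
  23 |   1 | decdbadbabcddbaadcdecacdc
  24 |  20 | ecacdc
  25 |   2 | ecdbadbabcddbaadcdecacdc

SA = [15, 9, 22, 6, 16, 14, 8, 5, 10, 25, 21, 3, 23, 11, 18, 0, 13, 7, 4, 24, 17, 12, 19, 1, 20, 2]
rank  pair      lcp
   1  s[15:],s[9:]  1  'a'
   2  s[9:],s[22:]  1  'a'
   3  s[22:],s[6:]  1  'a'
   4  s[6:],s[16:]  2  'ad'
   5  s[16:],s[14:]  0  ''
   6  s[14:],s[8:]  2  'ba'
   7  s[8:],s[5:]  2  'ba'
   8  s[5:],s[10:]  1  'b'
   9  s[10:],s[25:]  0  ''
  10  s[25:],s[21:]  1  'c'
  11  s[21:],s[3:]  1  'c'
  12  s[3:],s[23:]  2  'cd'
  13  s[23:],s[11:]  2  'cd'
  14  s[11:],s[18:]  2  'cd'
  15  s[18:],s[0:]  4  'cdec'
  16  s[0:],s[13:]  0  ''
  17  s[13:],s[7:]  3  'dba'
  18  s[7:],s[4:]  3  'dba'
  19  s[4:],s[24:]  1  'd'
  20  s[24:],s[17:]  2  'dc'
  21  s[17:],s[12:]  1  'd'
  22  s[12:],s[19:]  1  'd'
  23  s[19:],s[1:]  3  'dec'
  24  s[1:],s[20:]  0  ''
  25  s[20:],s[2:]  2  'ec'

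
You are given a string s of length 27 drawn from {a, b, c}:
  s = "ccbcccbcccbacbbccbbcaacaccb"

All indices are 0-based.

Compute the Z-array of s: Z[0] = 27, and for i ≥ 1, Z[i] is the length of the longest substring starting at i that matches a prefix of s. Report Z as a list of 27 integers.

Z[0]=27
i=1: outside box; Z[1]=1 scan→box=[1,2)
i=2: outside box; Z[2]=0
i=3: outside box; Z[3]=2 scan→box=[3,5)
i=4: min(r-i=1, Z[1]=1)=1; Z[4]=7 scan→box=[4,11)
i=5: min(r-i=6, Z[1]=1)=1; Z[5]=1
i=6: min(r-i=5, Z[2]=0)=0; Z[6]=0
i=7: min(r-i=4, Z[3]=2)=2; Z[7]=2
i=8: min(r-i=3, Z[4]=7)=3; Z[8]=3
i=9: min(r-i=2, Z[5]=1)=1; Z[9]=1
i=10: min(r-i=1, Z[6]=0)=0; Z[10]=0
i=11: outside box; Z[11]=0
i=12: outside box; Z[12]=1 scan→box=[12,13)
i=13: outside box; Z[13]=0
i=14: outside box; Z[14]=0
i=15: outside box; Z[15]=3 scan→box=[15,18)
i=16: min(r-i=2, Z[1]=1)=1; Z[16]=1
i=17: min(r-i=1, Z[2]=0)=0; Z[17]=0
i=18: outside box; Z[18]=0
i=19: outside box; Z[19]=1 scan→box=[19,20)
i=20: outside box; Z[20]=0
i=21: outside box; Z[21]=0
i=22: outside box; Z[22]=1 scan→box=[22,23)
i=23: outside box; Z[23]=0
i=24: outside box; Z[24]=3 scan→box=[24,27)
i=25: min(r-i=2, Z[1]=1)=1; Z[25]=1
i=26: min(r-i=1, Z[2]=0)=0; Z[26]=0

[27, 1, 0, 2, 7, 1, 0, 2, 3, 1, 0, 0, 1, 0, 0, 3, 1, 0, 0, 1, 0, 0, 1, 0, 3, 1, 0]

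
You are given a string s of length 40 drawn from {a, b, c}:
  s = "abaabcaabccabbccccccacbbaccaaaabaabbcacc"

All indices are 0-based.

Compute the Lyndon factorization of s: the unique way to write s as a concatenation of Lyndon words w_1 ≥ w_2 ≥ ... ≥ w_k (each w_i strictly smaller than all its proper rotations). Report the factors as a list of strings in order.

["ab", "aabcaabccabbccccccacbbacc", "aaaabaabbcacc"]

emit factor 1: 'ab' (i=0, period=2)
emit factor 2: 'aabcaabccabbccccccacbbacc' (i=2, period=25)
emit factor 3: 'aaaabaabbcacc' (i=27, period=13)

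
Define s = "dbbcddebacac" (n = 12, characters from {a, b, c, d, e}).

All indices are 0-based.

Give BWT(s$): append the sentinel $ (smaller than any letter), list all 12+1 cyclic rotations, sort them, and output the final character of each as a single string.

ccbedbaab$cdd

rank  rotation       last
    0  $dbbcddebacac  c
    1  ac$dbbcddebac  c
    2  acac$dbbcddeb  b
    3  bacac$dbbcdde  e
    4  bbcddebacac$d  d
    5  bcddebacac$db  b
    6  c$dbbcddebaca  a
    7  cac$dbbcddeba  a
    8  cddebacac$dbb  b
    9  dbbcddebacac$  $
   10  ddebacac$dbbc  c
   11  debacac$dbbcd  d
   12  ebacac$dbbcdd  d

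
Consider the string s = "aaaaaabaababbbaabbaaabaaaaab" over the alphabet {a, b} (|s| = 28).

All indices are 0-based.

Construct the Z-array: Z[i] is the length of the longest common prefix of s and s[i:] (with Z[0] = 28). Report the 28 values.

Z[0]=28
i=1: i≥r, start 0; Z[1]=5 scan→box=[1,6)
i=2: min(r-i=4, Z[1]=5)=4; Z[2]=4
i=3: min(r-i=3, Z[2]=4)=3; Z[3]=3
i=4: min(r-i=2, Z[3]=3)=2; Z[4]=2
i=5: min(r-i=1, Z[4]=2)=1; Z[5]=1
i=6: i≥r, start 0; Z[6]=0
i=7: i≥r, start 0; Z[7]=2 scan→box=[7,9)
i=8: min(r-i=1, Z[1]=5)=1; Z[8]=1
i=9: i≥r, start 0; Z[9]=0
i=10: i≥r, start 0; Z[10]=1 scan→box=[10,11)
i=11: i≥r, start 0; Z[11]=0
i=12: i≥r, start 0; Z[12]=0
i=13: i≥r, start 0; Z[13]=0
i=14: i≥r, start 0; Z[14]=2 scan→box=[14,16)
i=15: min(r-i=1, Z[1]=5)=1; Z[15]=1
i=16: i≥r, start 0; Z[16]=0
i=17: i≥r, start 0; Z[17]=0
i=18: i≥r, start 0; Z[18]=3 scan→box=[18,21)
i=19: min(r-i=2, Z[1]=5)=2; Z[19]=2
i=20: min(r-i=1, Z[2]=4)=1; Z[20]=1
i=21: i≥r, start 0; Z[21]=0
i=22: i≥r, start 0; Z[22]=5 scan→box=[22,27)
i=23: min(r-i=4, Z[1]=5)=4; Z[23]=4
i=24: min(r-i=3, Z[2]=4)=3; Z[24]=3
i=25: min(r-i=2, Z[3]=3)=2; Z[25]=2
i=26: min(r-i=1, Z[4]=2)=1; Z[26]=1
i=27: i≥r, start 0; Z[27]=0

[28, 5, 4, 3, 2, 1, 0, 2, 1, 0, 1, 0, 0, 0, 2, 1, 0, 0, 3, 2, 1, 0, 5, 4, 3, 2, 1, 0]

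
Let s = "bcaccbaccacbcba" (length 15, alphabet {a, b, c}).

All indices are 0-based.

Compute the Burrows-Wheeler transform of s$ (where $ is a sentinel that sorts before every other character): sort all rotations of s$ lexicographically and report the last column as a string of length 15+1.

rank  rotation          last
    0  $bcaccbaccacbcba  a
    1  a$bcaccbaccacbcb  b
    2  acbcba$bcaccbacc  c
    3  accacbcba$bcaccb  b
    4  accbaccacbcba$bc  c
    5  ba$bcaccbaccacbc  c
    6  baccacbcba$bcacc  c
    7  bcaccbaccacbcba$  $
    8  bcba$bcaccbaccac  c
    9  cacbcba$bcaccbac  c
   10  caccbaccacbcba$b  b
   11  cba$bcaccbaccacb  b
   12  cbaccacbcba$bcac  c
   13  cbcba$bcaccbacca  a
   14  ccacbcba$bcaccba  a
   15  ccbaccacbcba$bca  a

abcbccc$ccbbcaaa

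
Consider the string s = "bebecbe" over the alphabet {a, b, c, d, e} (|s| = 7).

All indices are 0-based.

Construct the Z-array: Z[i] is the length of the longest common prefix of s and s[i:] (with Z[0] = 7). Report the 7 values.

Z[0]=7
i=1: i≥r, start 0; Z[1]=0
i=2: i≥r, start 0; Z[2]=2 scan→box=[2,4)
i=3: min(r-i=1, Z[1]=0)=0; Z[3]=0
i=4: i≥r, start 0; Z[4]=0
i=5: i≥r, start 0; Z[5]=2 scan→box=[5,7)
i=6: min(r-i=1, Z[1]=0)=0; Z[6]=0

[7, 0, 2, 0, 0, 2, 0]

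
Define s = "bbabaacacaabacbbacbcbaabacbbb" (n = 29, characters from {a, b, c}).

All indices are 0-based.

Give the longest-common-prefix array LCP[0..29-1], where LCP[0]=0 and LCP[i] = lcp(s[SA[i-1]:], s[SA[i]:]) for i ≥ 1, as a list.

rank→(start, suffix):
  0 → (9, 'aabacbbacbcbaabacbbb')
  1 → (21, 'aabacbbb')
  2 → (4, 'aacacaabacbbacbcbaabacbbb')
  3 → (2, 'abaacacaabacbbacbcbaabacbbb')
  4 → (10, 'abacbbacbcbaabacbbb')
  5 → (22, 'abacbbb')
  6 → (7, 'acaabacbbacbcbaabacbbb')
  7 → (5, 'acacaabacbbacbcbaabacbbb')
  8 → (12, 'acbbacbcbaabacbbb')
  9 → (24, 'acbbb')
  10 → (16, 'acbcbaabacbbb')
  11 → (28, 'b')
  12 → (20, 'baabacbbb')
  13 → (3, 'baacacaabacbbacbcbaabacbbb')
  14 → (1, 'babaacacaabacbbacbcbaabacbbb')
  15 → (11, 'bacbbacbcbaabacbbb')
  16 → (23, 'bacbbb')
  17 → (15, 'bacbcbaabacbbb')
  18 → (27, 'bb')
  19 → (0, 'bbabaacacaabacbbacbcbaabacbbb')
  20 → (14, 'bbacbcbaabacbbb')
  21 → (26, 'bbb')
  22 → (18, 'bcbaabacbbb')
  23 → (8, 'caabacbbacbcbaabacbbb')
  24 → (6, 'cacaabacbbacbcbaabacbbb')
  25 → (19, 'cbaabacbbb')
  26 → (13, 'cbbacbcbaabacbbb')
  27 → (25, 'cbbb')
  28 → (17, 'cbcbaabacbbb')

SA = [9, 21, 4, 2, 10, 22, 7, 5, 12, 24, 16, 28, 20, 3, 1, 11, 23, 15, 27, 0, 14, 26, 18, 8, 6, 19, 13, 25, 17]
i: (SA[i-1],SA[i]) lcp shared
  1: (9,21) 7 'aabacbb'
  2: (21,4) 2 'aa'
  3: (4,2) 1 'a'
  4: (2,10) 3 'aba'
  5: (10,22) 6 'abacbb'
  6: (22,7) 1 'a'
  7: (7,5) 3 'aca'
  8: (5,12) 2 'ac'
  9: (12,24) 4 'acbb'
  10: (24,16) 3 'acb'
  11: (16,28) 0 ''
  12: (28,20) 1 'b'
  13: (20,3) 3 'baa'
  14: (3,1) 2 'ba'
  15: (1,11) 2 'ba'
  16: (11,23) 5 'bacbb'
  17: (23,15) 4 'bacb'
  18: (15,27) 1 'b'
  19: (27,0) 2 'bb'
  20: (0,14) 3 'bba'
  21: (14,26) 2 'bb'
  22: (26,18) 1 'b'
  23: (18,8) 0 ''
  24: (8,6) 2 'ca'
  25: (6,19) 1 'c'
  26: (19,13) 2 'cb'
  27: (13,25) 3 'cbb'
  28: (25,17) 2 'cb'

[0, 7, 2, 1, 3, 6, 1, 3, 2, 4, 3, 0, 1, 3, 2, 2, 5, 4, 1, 2, 3, 2, 1, 0, 2, 1, 2, 3, 2]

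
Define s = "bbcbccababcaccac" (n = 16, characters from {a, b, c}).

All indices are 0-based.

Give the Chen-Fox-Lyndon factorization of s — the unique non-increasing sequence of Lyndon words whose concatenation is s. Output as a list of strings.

["bbcbcc", "ababcaccac"]

emit factor 1: 'bbcbcc' (i=0, period=6)
emit factor 2: 'ababcaccac' (i=6, period=10)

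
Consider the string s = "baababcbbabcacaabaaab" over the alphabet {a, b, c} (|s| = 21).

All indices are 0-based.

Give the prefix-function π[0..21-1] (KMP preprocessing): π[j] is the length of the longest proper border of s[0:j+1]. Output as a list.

π[0] = 0
j=1 s[j]='a': π[1]=0 (border '')
j=2 s[j]='a': π[2]=0 (border '')
j=3 s[j]='b': π[3]=1 (border 'b')
j=4 s[j]='a': π[4]=2 (border 'ba')
j=5 s[j]='b': k: 2→0; π[5]=1 (border 'b')
j=6 s[j]='c': k: 1→0; π[6]=0 (border '')
j=7 s[j]='b': π[7]=1 (border 'b')
j=8 s[j]='b': k: 1→0; π[8]=1 (border 'b')
j=9 s[j]='a': π[9]=2 (border 'ba')
j=10 s[j]='b': k: 2→0; π[10]=1 (border 'b')
j=11 s[j]='c': k: 1→0; π[11]=0 (border '')
j=12 s[j]='a': π[12]=0 (border '')
j=13 s[j]='c': π[13]=0 (border '')
j=14 s[j]='a': π[14]=0 (border '')
j=15 s[j]='a': π[15]=0 (border '')
j=16 s[j]='b': π[16]=1 (border 'b')
j=17 s[j]='a': π[17]=2 (border 'ba')
j=18 s[j]='a': π[18]=3 (border 'baa')
j=19 s[j]='a': k: 3→0; π[19]=0 (border '')
j=20 s[j]='b': π[20]=1 (border 'b')

[0, 0, 0, 1, 2, 1, 0, 1, 1, 2, 1, 0, 0, 0, 0, 0, 1, 2, 3, 0, 1]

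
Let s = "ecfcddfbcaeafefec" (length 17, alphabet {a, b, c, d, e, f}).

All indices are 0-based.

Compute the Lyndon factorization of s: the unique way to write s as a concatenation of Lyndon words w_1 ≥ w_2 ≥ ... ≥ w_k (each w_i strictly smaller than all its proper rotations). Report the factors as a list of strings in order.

emit factor 1: 'e' (i=0, period=1)
emit factor 2: 'cf' (i=1, period=2)
emit factor 3: 'cddf' (i=3, period=4)
emit factor 4: 'bc' (i=7, period=2)
emit factor 5: 'aeafefec' (i=9, period=8)

["e", "cf", "cddf", "bc", "aeafefec"]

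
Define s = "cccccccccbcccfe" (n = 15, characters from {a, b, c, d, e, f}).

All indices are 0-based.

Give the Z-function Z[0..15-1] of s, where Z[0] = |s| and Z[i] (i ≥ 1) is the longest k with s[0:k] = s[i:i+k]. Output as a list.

[15, 8, 7, 6, 5, 4, 3, 2, 1, 0, 3, 2, 1, 0, 0]

Z[0]=15
i=1: outside box; Z[1]=8 scan→box=[1,9)
i=2: min(r-i=7, Z[1]=8)=7; Z[2]=7
i=3: min(r-i=6, Z[2]=7)=6; Z[3]=6
i=4: min(r-i=5, Z[3]=6)=5; Z[4]=5
i=5: min(r-i=4, Z[4]=5)=4; Z[5]=4
i=6: min(r-i=3, Z[5]=4)=3; Z[6]=3
i=7: min(r-i=2, Z[6]=3)=2; Z[7]=2
i=8: min(r-i=1, Z[7]=2)=1; Z[8]=1
i=9: outside box; Z[9]=0
i=10: outside box; Z[10]=3 scan→box=[10,13)
i=11: min(r-i=2, Z[1]=8)=2; Z[11]=2
i=12: min(r-i=1, Z[2]=7)=1; Z[12]=1
i=13: outside box; Z[13]=0
i=14: outside box; Z[14]=0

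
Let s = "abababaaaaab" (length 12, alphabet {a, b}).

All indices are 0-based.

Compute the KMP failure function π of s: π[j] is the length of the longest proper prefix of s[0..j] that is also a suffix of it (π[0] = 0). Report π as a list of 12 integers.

π[0] = 0
j=1 s[j]='b': π[1]=0 (border '')
j=2 s[j]='a': π[2]=1 (border 'a')
j=3 s[j]='b': π[3]=2 (border 'ab')
j=4 s[j]='a': π[4]=3 (border 'aba')
j=5 s[j]='b': π[5]=4 (border 'abab')
j=6 s[j]='a': π[6]=5 (border 'ababa')
j=7 s[j]='a': k: 5→3→1→0; π[7]=1 (border 'a')
j=8 s[j]='a': k: 1→0; π[8]=1 (border 'a')
j=9 s[j]='a': k: 1→0; π[9]=1 (border 'a')
j=10 s[j]='a': k: 1→0; π[10]=1 (border 'a')
j=11 s[j]='b': π[11]=2 (border 'ab')

[0, 0, 1, 2, 3, 4, 5, 1, 1, 1, 1, 2]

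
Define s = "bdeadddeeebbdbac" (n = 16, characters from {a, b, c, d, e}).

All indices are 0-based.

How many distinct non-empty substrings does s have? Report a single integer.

121

rank | idx | suffix
   0 |  14 | ac
   1 |   3 | adddeeebbdbac
   2 |  13 | bac
   3 |  10 | bbdbac
   4 |  11 | bdbac
   5 |   0 | bdeadddeeebbdbac
   6 |  15 | c
   7 |  12 | dbac
   8 |   4 | dddeeebbdbac
   9 |   5 | ddeeebbdbac
  10 |   1 | deadddeeebbdbac
  11 |   6 | deeebbdbac
  12 |   2 | eadddeeebbdbac
  13 |   9 | ebbdbac
  14 |   8 | eebbdbac
  15 |   7 | eeebbdbac

SA = [14, 3, 13, 10, 11, 0, 15, 12, 4, 5, 1, 6, 2, 9, 8, 7]
rank  pair      lcp
   1  s[14:],s[3:]  1  'a'
   2  s[3:],s[13:]  0  ''
   3  s[13:],s[10:]  1  'b'
   4  s[10:],s[11:]  1  'b'
   5  s[11:],s[0:]  2  'bd'
   6  s[0:],s[15:]  0  ''
   7  s[15:],s[12:]  0  ''
   8  s[12:],s[4:]  1  'd'
   9  s[4:],s[5:]  2  'dd'
  10  s[5:],s[1:]  1  'd'
  11  s[1:],s[6:]  2  'de'
  12  s[6:],s[2:]  0  ''
  13  s[2:],s[9:]  1  'e'
  14  s[9:],s[8:]  1  'e'
  15  s[8:],s[7:]  2  'ee'

n(n+1)/2 = 16·17/2 = 136
Σ LCP = 0 + 1 + 0 + 1 + 1 + 2 + 0 + 0 + 1 + 2 + 1 + 2 + 0 + 1 + 1 + 2 = 15
distinct = 136 − 15 = 121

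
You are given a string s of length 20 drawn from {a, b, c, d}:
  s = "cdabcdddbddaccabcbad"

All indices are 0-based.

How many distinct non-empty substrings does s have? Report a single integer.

rank | idx | suffix
   0 |  14 | abcbad
   1 |   2 | abcdddbddaccabcbad
   2 |  11 | accabcbad
   3 |  18 | ad
   4 |  17 | bad
   5 |  15 | bcbad
   6 |   3 | bcdddbddaccabcbad
   7 |   8 | bddaccabcbad
   8 |  13 | cabcbad
   9 |  16 | cbad
  10 |  12 | ccabcbad
  11 |   0 | cdabcdddbddaccabcbad
  12 |   4 | cdddbddaccabcbad
  13 |  19 | d
  14 |   1 | dabcdddbddaccabcbad
  15 |  10 | daccabcbad
  16 |   7 | dbddaccabcbad
  17 |   9 | ddaccabcbad
  18 |   6 | ddbddaccabcbad
  19 |   5 | dddbddaccabcbad

SA = [14, 2, 11, 18, 17, 15, 3, 8, 13, 16, 12, 0, 4, 19, 1, 10, 7, 9, 6, 5]
rank  pair      lcp
   1  s[14:],s[2:]  3  'abc'
   2  s[2:],s[11:]  1  'a'
   3  s[11:],s[18:]  1  'a'
   4  s[18:],s[17:]  0  ''
   5  s[17:],s[15:]  1  'b'
   6  s[15:],s[3:]  2  'bc'
   7  s[3:],s[8:]  1  'b'
   8  s[8:],s[13:]  0  ''
   9  s[13:],s[16:]  1  'c'
  10  s[16:],s[12:]  1  'c'
  11  s[12:],s[0:]  1  'c'
  12  s[0:],s[4:]  2  'cd'
  13  s[4:],s[19:]  0  ''
  14  s[19:],s[1:]  1  'd'
  15  s[1:],s[10:]  2  'da'
  16  s[10:],s[7:]  1  'd'
  17  s[7:],s[9:]  1  'd'
  18  s[9:],s[6:]  2  'dd'
  19  s[6:],s[5:]  2  'dd'

n(n+1)/2 = 20·21/2 = 210
Σ LCP = 0 + 3 + 1 + 1 + 0 + 1 + 2 + 1 + 0 + 1 + 1 + 1 + 2 + 0 + 1 + 2 + 1 + 1 + 2 + 2 = 23
distinct = 210 − 23 = 187

187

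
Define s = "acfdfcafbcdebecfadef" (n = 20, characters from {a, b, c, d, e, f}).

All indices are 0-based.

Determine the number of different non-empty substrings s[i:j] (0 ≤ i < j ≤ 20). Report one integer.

rank→(start, suffix):
  0 → (0, 'acfdfcafbcdebecfadef')
  1 → (16, 'adef')
  2 → (6, 'afbcdebecfadef')
  3 → (8, 'bcdebecfadef')
  4 → (12, 'becfadef')
  5 → (5, 'cafbcdebecfadef')
  6 → (9, 'cdebecfadef')
  7 → (14, 'cfadef')
  8 → (1, 'cfdfcafbcdebecfadef')
  9 → (10, 'debecfadef')
  10 → (17, 'def')
  11 → (3, 'dfcafbcdebecfadef')
  12 → (11, 'ebecfadef')
  13 → (13, 'ecfadef')
  14 → (18, 'ef')
  15 → (19, 'f')
  16 → (15, 'fadef')
  17 → (7, 'fbcdebecfadef')
  18 → (4, 'fcafbcdebecfadef')
  19 → (2, 'fdfcafbcdebecfadef')

SA = [0, 16, 6, 8, 12, 5, 9, 14, 1, 10, 17, 3, 11, 13, 18, 19, 15, 7, 4, 2]
i: (SA[i-1],SA[i]) lcp shared
  1: (0,16) 1 'a'
  2: (16,6) 1 'a'
  3: (6,8) 0 ''
  4: (8,12) 1 'b'
  5: (12,5) 0 ''
  6: (5,9) 1 'c'
  7: (9,14) 1 'c'
  8: (14,1) 2 'cf'
  9: (1,10) 0 ''
  10: (10,17) 2 'de'
  11: (17,3) 1 'd'
  12: (3,11) 0 ''
  13: (11,13) 1 'e'
  14: (13,18) 1 'e'
  15: (18,19) 0 ''
  16: (19,15) 1 'f'
  17: (15,7) 1 'f'
  18: (7,4) 1 'f'
  19: (4,2) 1 'f'

n(n+1)/2 = 20·21/2 = 210
Σ LCP = 0 + 1 + 1 + 0 + 1 + 0 + 1 + 1 + 2 + 0 + 2 + 1 + 0 + 1 + 1 + 0 + 1 + 1 + 1 + 1 = 16
distinct = 210 − 16 = 194

194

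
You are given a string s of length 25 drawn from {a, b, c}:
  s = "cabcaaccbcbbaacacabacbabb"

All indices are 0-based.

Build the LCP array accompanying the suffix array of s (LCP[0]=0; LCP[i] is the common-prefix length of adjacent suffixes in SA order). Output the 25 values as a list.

[0, 3, 1, 2, 2, 1, 3, 2, 2, 0, 1, 2, 2, 1, 2, 1, 2, 0, 2, 3, 2, 1, 2, 2, 1]

sorted suffixes:
  #0 SA[0]=12  'aacacabacbabb'
  #1 SA[1]=4  'aaccbcbbaacacabacbabb'
  #2 SA[2]=17  'abacbabb'
  #3 SA[3]=22  'abb'
  #4 SA[4]=1  'abcaaccbcbbaacacabacbabb'
  #5 SA[5]=15  'acabacbabb'
  #6 SA[6]=13  'acacabacbabb'
  #7 SA[7]=19  'acbabb'
  #8 SA[8]=5  'accbcbbaacacabacbabb'
  #9 SA[9]=24  'b'
  #10 SA[10]=11  'baacacabacbabb'
  #11 SA[11]=21  'babb'
  #12 SA[12]=18  'bacbabb'
  #13 SA[13]=23  'bb'
  #14 SA[14]=10  'bbaacacabacbabb'
  #15 SA[15]=2  'bcaaccbcbbaacacabacbabb'
  #16 SA[16]=8  'bcbbaacacabacbabb'
  #17 SA[17]=3  'caaccbcbbaacacabacbabb'
  #18 SA[18]=16  'cabacbabb'
  #19 SA[19]=0  'cabcaaccbcbbaacacabacbabb'
  #20 SA[20]=14  'cacabacbabb'
  #21 SA[21]=20  'cbabb'
  #22 SA[22]=9  'cbbaacacabacbabb'
  #23 SA[23]=7  'cbcbbaacacabacbabb'
  #24 SA[24]=6  'ccbcbbaacacabacbabb'

SA = [12, 4, 17, 22, 1, 15, 13, 19, 5, 24, 11, 21, 18, 23, 10, 2, 8, 3, 16, 0, 14, 20, 9, 7, 6]
i: (SA[i-1],SA[i]) lcp shared
  1: (12,4) 3 'aac'
  2: (4,17) 1 'a'
  3: (17,22) 2 'ab'
  4: (22,1) 2 'ab'
  5: (1,15) 1 'a'
  6: (15,13) 3 'aca'
  7: (13,19) 2 'ac'
  8: (19,5) 2 'ac'
  9: (5,24) 0 ''
  10: (24,11) 1 'b'
  11: (11,21) 2 'ba'
  12: (21,18) 2 'ba'
  13: (18,23) 1 'b'
  14: (23,10) 2 'bb'
  15: (10,2) 1 'b'
  16: (2,8) 2 'bc'
  17: (8,3) 0 ''
  18: (3,16) 2 'ca'
  19: (16,0) 3 'cab'
  20: (0,14) 2 'ca'
  21: (14,20) 1 'c'
  22: (20,9) 2 'cb'
  23: (9,7) 2 'cb'
  24: (7,6) 1 'c'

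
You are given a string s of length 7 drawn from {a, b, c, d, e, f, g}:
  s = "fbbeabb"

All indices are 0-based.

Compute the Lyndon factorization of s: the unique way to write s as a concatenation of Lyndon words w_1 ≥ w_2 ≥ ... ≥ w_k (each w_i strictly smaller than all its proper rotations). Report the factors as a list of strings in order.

emit factor 1: 'f' (i=0, period=1)
emit factor 2: 'bbe' (i=1, period=3)
emit factor 3: 'abb' (i=4, period=3)

["f", "bbe", "abb"]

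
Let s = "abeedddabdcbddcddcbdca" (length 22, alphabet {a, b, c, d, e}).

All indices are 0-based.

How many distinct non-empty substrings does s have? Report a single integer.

rank | idx | suffix
   0 |  21 | a
   1 |   7 | abdcbddcddcbdca
   2 |   0 | abeedddabdcbddcddcbdca
   3 |  18 | bdca
   4 |   8 | bdcbddcddcbdca
   5 |  11 | bddcddcbdca
   6 |   1 | beedddabdcbddcddcbdca
   7 |  20 | ca
   8 |  17 | cbdca
   9 |  10 | cbddcddcbdca
  10 |  14 | cddcbdca
  11 |   6 | dabdcbddcddcbdca
  12 |  19 | dca
  13 |  16 | dcbdca
  14 |   9 | dcbddcddcbdca
  15 |  13 | dcddcbdca
  16 |   5 | ddabdcbddcddcbdca
  17 |  15 | ddcbdca
  18 |  12 | ddcddcbdca
  19 |   4 | dddabdcbddcddcbdca
  20 |   3 | edddabdcbddcddcbdca
  21 |   2 | eedddabdcbddcddcbdca

SA = [21, 7, 0, 18, 8, 11, 1, 20, 17, 10, 14, 6, 19, 16, 9, 13, 5, 15, 12, 4, 3, 2]
i: (SA[i-1],SA[i]) lcp shared
  1: (21,7) 1 'a'
  2: (7,0) 2 'ab'
  3: (0,18) 0 ''
  4: (18,8) 3 'bdc'
  5: (8,11) 2 'bd'
  6: (11,1) 1 'b'
  7: (1,20) 0 ''
  8: (20,17) 1 'c'
  9: (17,10) 3 'cbd'
  10: (10,14) 1 'c'
  11: (14,6) 0 ''
  12: (6,19) 1 'd'
  13: (19,16) 2 'dc'
  14: (16,9) 4 'dcbd'
  15: (9,13) 2 'dc'
  16: (13,5) 1 'd'
  17: (5,15) 2 'dd'
  18: (15,12) 3 'ddc'
  19: (12,4) 2 'dd'
  20: (4,3) 0 ''
  21: (3,2) 1 'e'

n(n+1)/2 = 22·23/2 = 253
Σ LCP = 0 + 1 + 2 + 0 + 3 + 2 + 1 + 0 + 1 + 3 + 1 + 0 + 1 + 2 + 4 + 2 + 1 + 2 + 3 + 2 + 0 + 1 = 32
distinct = 253 − 32 = 221

221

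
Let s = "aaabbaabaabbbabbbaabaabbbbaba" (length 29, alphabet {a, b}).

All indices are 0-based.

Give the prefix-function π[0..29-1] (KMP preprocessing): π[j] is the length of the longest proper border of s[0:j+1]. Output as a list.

[0, 1, 2, 0, 0, 1, 2, 0, 1, 2, 0, 0, 0, 1, 0, 0, 0, 1, 2, 0, 1, 2, 0, 0, 0, 0, 1, 0, 1]

π[0] = 0
j=1 s[j]='a': π[1]=1 (border 'a')
j=2 s[j]='a': π[2]=2 (border 'aa')
j=3 s[j]='b': k: 2→1→0; π[3]=0 (border '')
j=4 s[j]='b': π[4]=0 (border '')
j=5 s[j]='a': π[5]=1 (border 'a')
j=6 s[j]='a': π[6]=2 (border 'aa')
j=7 s[j]='b': k: 2→1→0; π[7]=0 (border '')
j=8 s[j]='a': π[8]=1 (border 'a')
j=9 s[j]='a': π[9]=2 (border 'aa')
j=10 s[j]='b': k: 2→1→0; π[10]=0 (border '')
j=11 s[j]='b': π[11]=0 (border '')
j=12 s[j]='b': π[12]=0 (border '')
j=13 s[j]='a': π[13]=1 (border 'a')
j=14 s[j]='b': k: 1→0; π[14]=0 (border '')
j=15 s[j]='b': π[15]=0 (border '')
j=16 s[j]='b': π[16]=0 (border '')
j=17 s[j]='a': π[17]=1 (border 'a')
j=18 s[j]='a': π[18]=2 (border 'aa')
j=19 s[j]='b': k: 2→1→0; π[19]=0 (border '')
j=20 s[j]='a': π[20]=1 (border 'a')
j=21 s[j]='a': π[21]=2 (border 'aa')
j=22 s[j]='b': k: 2→1→0; π[22]=0 (border '')
j=23 s[j]='b': π[23]=0 (border '')
j=24 s[j]='b': π[24]=0 (border '')
j=25 s[j]='b': π[25]=0 (border '')
j=26 s[j]='a': π[26]=1 (border 'a')
j=27 s[j]='b': k: 1→0; π[27]=0 (border '')
j=28 s[j]='a': π[28]=1 (border 'a')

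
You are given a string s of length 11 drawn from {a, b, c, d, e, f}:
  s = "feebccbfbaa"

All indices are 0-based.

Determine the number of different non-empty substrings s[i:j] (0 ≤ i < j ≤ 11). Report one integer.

60

sorted suffixes:
  #0 SA[0]=10  'a'
  #1 SA[1]=9  'aa'
  #2 SA[2]=8  'baa'
  #3 SA[3]=3  'bccbfbaa'
  #4 SA[4]=6  'bfbaa'
  #5 SA[5]=5  'cbfbaa'
  #6 SA[6]=4  'ccbfbaa'
  #7 SA[7]=2  'ebccbfbaa'
  #8 SA[8]=1  'eebccbfbaa'
  #9 SA[9]=7  'fbaa'
  #10 SA[10]=0  'feebccbfbaa'

SA = [10, 9, 8, 3, 6, 5, 4, 2, 1, 7, 0]
rank  pair      lcp
   1  s[10:],s[9:]  1  'a'
   2  s[9:],s[8:]  0  ''
   3  s[8:],s[3:]  1  'b'
   4  s[3:],s[6:]  1  'b'
   5  s[6:],s[5:]  0  ''
   6  s[5:],s[4:]  1  'c'
   7  s[4:],s[2:]  0  ''
   8  s[2:],s[1:]  1  'e'
   9  s[1:],s[7:]  0  ''
  10  s[7:],s[0:]  1  'f'

n(n+1)/2 = 11·12/2 = 66
Σ LCP = 0 + 1 + 0 + 1 + 1 + 0 + 1 + 0 + 1 + 0 + 1 = 6
distinct = 66 − 6 = 60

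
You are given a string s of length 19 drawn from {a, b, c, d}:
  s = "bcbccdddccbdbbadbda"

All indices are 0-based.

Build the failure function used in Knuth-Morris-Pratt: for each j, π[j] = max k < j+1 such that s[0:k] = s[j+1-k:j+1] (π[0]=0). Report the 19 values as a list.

π[0] = 0
j=1 s[j]='c': π[1]=0 (border '')
j=2 s[j]='b': π[2]=1 (border 'b')
j=3 s[j]='c': π[3]=2 (border 'bc')
j=4 s[j]='c': k: 2→0; π[4]=0 (border '')
j=5 s[j]='d': π[5]=0 (border '')
j=6 s[j]='d': π[6]=0 (border '')
j=7 s[j]='d': π[7]=0 (border '')
j=8 s[j]='c': π[8]=0 (border '')
j=9 s[j]='c': π[9]=0 (border '')
j=10 s[j]='b': π[10]=1 (border 'b')
j=11 s[j]='d': k: 1→0; π[11]=0 (border '')
j=12 s[j]='b': π[12]=1 (border 'b')
j=13 s[j]='b': k: 1→0; π[13]=1 (border 'b')
j=14 s[j]='a': k: 1→0; π[14]=0 (border '')
j=15 s[j]='d': π[15]=0 (border '')
j=16 s[j]='b': π[16]=1 (border 'b')
j=17 s[j]='d': k: 1→0; π[17]=0 (border '')
j=18 s[j]='a': π[18]=0 (border '')

[0, 0, 1, 2, 0, 0, 0, 0, 0, 0, 1, 0, 1, 1, 0, 0, 1, 0, 0]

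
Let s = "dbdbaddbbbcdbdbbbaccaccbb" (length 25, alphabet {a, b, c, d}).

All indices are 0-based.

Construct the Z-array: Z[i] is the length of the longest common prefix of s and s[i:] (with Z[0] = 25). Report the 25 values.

Z[0]=25
i=1: i≥r, start 0; Z[1]=0
i=2: i≥r, start 0; Z[2]=2 grow→box=[2,4)
i=3: min(r-i=1, Z[1]=0)=0; Z[3]=0
i=4: i≥r, start 0; Z[4]=0
i=5: i≥r, start 0; Z[5]=1 grow→box=[5,6)
i=6: i≥r, start 0; Z[6]=2 grow→box=[6,8)
i=7: min(r-i=1, Z[1]=0)=0; Z[7]=0
i=8: i≥r, start 0; Z[8]=0
i=9: i≥r, start 0; Z[9]=0
i=10: i≥r, start 0; Z[10]=0
i=11: i≥r, start 0; Z[11]=4 grow→box=[11,15)
i=12: min(r-i=3, Z[1]=0)=0; Z[12]=0
i=13: min(r-i=2, Z[2]=2)=2; Z[13]=2
i=14: min(r-i=1, Z[3]=0)=0; Z[14]=0
i=15: i≥r, start 0; Z[15]=0
i=16: i≥r, start 0; Z[16]=0
i=17: i≥r, start 0; Z[17]=0
i=18: i≥r, start 0; Z[18]=0
i=19: i≥r, start 0; Z[19]=0
i=20: i≥r, start 0; Z[20]=0
i=21: i≥r, start 0; Z[21]=0
i=22: i≥r, start 0; Z[22]=0
i=23: i≥r, start 0; Z[23]=0
i=24: i≥r, start 0; Z[24]=0

[25, 0, 2, 0, 0, 1, 2, 0, 0, 0, 0, 4, 0, 2, 0, 0, 0, 0, 0, 0, 0, 0, 0, 0, 0]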